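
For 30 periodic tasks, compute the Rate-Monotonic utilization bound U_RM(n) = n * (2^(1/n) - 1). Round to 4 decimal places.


Compute 2^(1/30) = 1.0233738920
Subtract 1: 1.0233738920 - 1 = 0.0233738920
Multiply by n: 30 * 0.0233738920 = 0.7012167600
Round to 4 dp: 0.7012

0.7012


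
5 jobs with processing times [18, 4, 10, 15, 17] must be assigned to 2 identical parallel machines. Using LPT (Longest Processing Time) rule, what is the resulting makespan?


Sort jobs in decreasing order (LPT): [18, 17, 15, 10, 4]
Assign each job to the least loaded machine:
  Machine 1: jobs [18, 10, 4], load = 32
  Machine 2: jobs [17, 15], load = 32
Makespan = max load = 32

32


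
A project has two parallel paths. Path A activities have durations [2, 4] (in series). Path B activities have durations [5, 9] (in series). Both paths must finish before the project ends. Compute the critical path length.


Path A total = 2 + 4 = 6
Path B total = 5 + 9 = 14
Critical path = longest path = max(6, 14) = 14

14


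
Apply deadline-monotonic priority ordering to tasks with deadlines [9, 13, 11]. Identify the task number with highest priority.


Sort tasks by relative deadline (ascending):
  Task 1: deadline = 9
  Task 3: deadline = 11
  Task 2: deadline = 13
Priority order (highest first): [1, 3, 2]
Highest priority task = 1

1


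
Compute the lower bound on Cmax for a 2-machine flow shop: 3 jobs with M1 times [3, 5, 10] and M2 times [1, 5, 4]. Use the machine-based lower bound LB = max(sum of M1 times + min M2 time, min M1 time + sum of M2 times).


LB1 = sum(M1 times) + min(M2 times) = 18 + 1 = 19
LB2 = min(M1 times) + sum(M2 times) = 3 + 10 = 13
Lower bound = max(LB1, LB2) = max(19, 13) = 19

19


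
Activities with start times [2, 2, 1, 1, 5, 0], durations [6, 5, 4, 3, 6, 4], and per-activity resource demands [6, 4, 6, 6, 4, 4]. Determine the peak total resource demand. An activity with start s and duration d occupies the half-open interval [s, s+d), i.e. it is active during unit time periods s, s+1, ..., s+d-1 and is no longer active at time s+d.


Each activity i is active on [start_i, start_i + duration_i).
Compute total resource usage per time slot:
  t=0: active resources = [4], total = 4
  t=1: active resources = [6, 6, 4], total = 16
  t=2: active resources = [6, 4, 6, 6, 4], total = 26
  t=3: active resources = [6, 4, 6, 6, 4], total = 26
  t=4: active resources = [6, 4, 6], total = 16
  t=5: active resources = [6, 4, 4], total = 14
  t=6: active resources = [6, 4, 4], total = 14
  t=7: active resources = [6, 4], total = 10
  t=8: active resources = [4], total = 4
  t=9: active resources = [4], total = 4
  t=10: active resources = [4], total = 4
Peak resource demand = 26

26


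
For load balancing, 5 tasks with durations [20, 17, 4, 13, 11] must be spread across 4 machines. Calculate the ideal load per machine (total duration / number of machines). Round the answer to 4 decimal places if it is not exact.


Total processing time = 20 + 17 + 4 + 13 + 11 = 65
Number of machines = 4
Ideal balanced load = 65 / 4 = 16.25

16.25


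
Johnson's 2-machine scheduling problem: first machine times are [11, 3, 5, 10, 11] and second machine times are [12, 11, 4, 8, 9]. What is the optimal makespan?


Apply Johnson's rule:
  Group 1 (a <= b): [(2, 3, 11), (1, 11, 12)]
  Group 2 (a > b): [(5, 11, 9), (4, 10, 8), (3, 5, 4)]
Optimal job order: [2, 1, 5, 4, 3]
Schedule:
  Job 2: M1 done at 3, M2 done at 14
  Job 1: M1 done at 14, M2 done at 26
  Job 5: M1 done at 25, M2 done at 35
  Job 4: M1 done at 35, M2 done at 43
  Job 3: M1 done at 40, M2 done at 47
Makespan = 47

47


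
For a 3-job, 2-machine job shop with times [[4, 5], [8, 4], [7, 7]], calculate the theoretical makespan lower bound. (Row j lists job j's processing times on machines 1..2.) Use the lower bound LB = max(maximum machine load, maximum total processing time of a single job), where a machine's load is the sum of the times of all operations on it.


Machine loads:
  Machine 1: 4 + 8 + 7 = 19
  Machine 2: 5 + 4 + 7 = 16
Max machine load = 19
Job totals:
  Job 1: 9
  Job 2: 12
  Job 3: 14
Max job total = 14
Lower bound = max(19, 14) = 19

19


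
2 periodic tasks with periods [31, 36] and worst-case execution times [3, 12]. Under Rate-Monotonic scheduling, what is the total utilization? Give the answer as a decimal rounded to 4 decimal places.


Compute individual utilizations (exact fractions):
  Task 1: C/T = 3/31 (approx. 0.0968)
  Task 2: C/T = 12/36 = 1/3 (approx. 0.3333)
Total utilization U = 3/31 + 1/3 = 40/93
Rounded to 4 decimal places: U = 0.4301
RM (Liu & Layland) bound for 2 tasks = 0.828427; compare with U = 40/93 (approx. 0.430108)
U <= bound, so schedulable by RM sufficient condition.

0.4301


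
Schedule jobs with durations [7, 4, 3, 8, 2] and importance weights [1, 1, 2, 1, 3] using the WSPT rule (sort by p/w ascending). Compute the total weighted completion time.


Compute p/w ratios and sort ascending (WSPT): [(2, 3), (3, 2), (4, 1), (7, 1), (8, 1)]
Compute weighted completion times:
  Job (p=2,w=3): C=2, w*C=3*2=6
  Job (p=3,w=2): C=5, w*C=2*5=10
  Job (p=4,w=1): C=9, w*C=1*9=9
  Job (p=7,w=1): C=16, w*C=1*16=16
  Job (p=8,w=1): C=24, w*C=1*24=24
Total weighted completion time = 65

65


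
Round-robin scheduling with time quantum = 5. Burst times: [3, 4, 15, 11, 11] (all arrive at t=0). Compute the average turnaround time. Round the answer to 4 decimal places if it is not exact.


Time quantum = 5
Execution trace:
  J1 runs 3 units, time = 3
  J2 runs 4 units, time = 7
  J3 runs 5 units, time = 12
  J4 runs 5 units, time = 17
  J5 runs 5 units, time = 22
  J3 runs 5 units, time = 27
  J4 runs 5 units, time = 32
  J5 runs 5 units, time = 37
  J3 runs 5 units, time = 42
  J4 runs 1 units, time = 43
  J5 runs 1 units, time = 44
Finish times: [3, 7, 42, 43, 44]
Average turnaround = 139/5 = 27.8

27.8


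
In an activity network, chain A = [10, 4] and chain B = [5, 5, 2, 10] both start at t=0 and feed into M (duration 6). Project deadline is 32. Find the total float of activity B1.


Forward pass: ES(B1) = sum of predecessors on chain B = 0
EF = ES + duration = 0 + 5 = 5
Backward pass: LF(M) = deadline = 32; LS(M) = 32 - 6 = 26
LF(B1) = LS(M) - sum(successors on chain B) = 26 - 17 = 9
LS = LF - duration = 9 - 5 = 4
Total float = LS - ES = 4 - 0 = 4

4


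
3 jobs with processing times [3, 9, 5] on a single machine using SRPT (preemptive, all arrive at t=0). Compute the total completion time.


Since all jobs arrive at t=0, SRPT equals SPT ordering.
SPT order: [3, 5, 9]
Completion times:
  Job 1: p=3, C=3
  Job 2: p=5, C=8
  Job 3: p=9, C=17
Total completion time = 3 + 8 + 17 = 28

28


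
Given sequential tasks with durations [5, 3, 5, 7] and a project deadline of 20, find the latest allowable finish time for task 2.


LF(activity 2) = deadline - sum of successor durations
Successors: activities 3 through 4 with durations [5, 7]
Sum of successor durations = 12
LF = 20 - 12 = 8

8


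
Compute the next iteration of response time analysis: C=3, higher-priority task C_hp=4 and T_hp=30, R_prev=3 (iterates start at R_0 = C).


R_next = C + ceil(R_prev / T_hp) * C_hp
ceil(3 / 30) = ceil(0.1) = 1
Interference = 1 * 4 = 4
R_next = 3 + 4 = 7

7


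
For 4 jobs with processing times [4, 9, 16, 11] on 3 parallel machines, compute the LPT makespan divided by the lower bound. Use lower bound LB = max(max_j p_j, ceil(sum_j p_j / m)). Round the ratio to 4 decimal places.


LPT order: [16, 11, 9, 4]
Machine loads after assignment: [16, 11, 13]
LPT makespan = 16
Lower bound = max(max_job, ceil(total/3)) = max(16, 14) = 16
Ratio = 16 / 16 = 1.0

1.0


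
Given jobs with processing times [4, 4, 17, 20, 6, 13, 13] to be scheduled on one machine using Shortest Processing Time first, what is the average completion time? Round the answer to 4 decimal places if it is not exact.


Sort jobs by processing time (SPT order): [4, 4, 6, 13, 13, 17, 20]
Compute completion times sequentially:
  Job 1: processing = 4, completes at 4
  Job 2: processing = 4, completes at 8
  Job 3: processing = 6, completes at 14
  Job 4: processing = 13, completes at 27
  Job 5: processing = 13, completes at 40
  Job 6: processing = 17, completes at 57
  Job 7: processing = 20, completes at 77
Sum of completion times = 227
Average completion time = 227/7 = 32.4286

32.4286


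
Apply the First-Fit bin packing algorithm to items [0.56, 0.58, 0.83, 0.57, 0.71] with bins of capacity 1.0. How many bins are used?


Place items sequentially using First-Fit:
  Item 0.56 -> new Bin 1
  Item 0.58 -> new Bin 2
  Item 0.83 -> new Bin 3
  Item 0.57 -> new Bin 4
  Item 0.71 -> new Bin 5
Total bins used = 5

5


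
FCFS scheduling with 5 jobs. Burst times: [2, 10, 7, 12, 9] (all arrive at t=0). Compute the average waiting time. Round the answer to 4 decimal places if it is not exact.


FCFS order (as given): [2, 10, 7, 12, 9]
Waiting times:
  Job 1: wait = 0
  Job 2: wait = 2
  Job 3: wait = 12
  Job 4: wait = 19
  Job 5: wait = 31
Sum of waiting times = 64
Average waiting time = 64/5 = 12.8

12.8


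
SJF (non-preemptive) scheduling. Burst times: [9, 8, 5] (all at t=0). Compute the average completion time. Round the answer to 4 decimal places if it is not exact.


SJF order (ascending): [5, 8, 9]
Completion times:
  Job 1: burst=5, C=5
  Job 2: burst=8, C=13
  Job 3: burst=9, C=22
Average completion = 40/3 = 13.3333

13.3333


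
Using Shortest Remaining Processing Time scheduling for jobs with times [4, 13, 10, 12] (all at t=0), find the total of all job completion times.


Since all jobs arrive at t=0, SRPT equals SPT ordering.
SPT order: [4, 10, 12, 13]
Completion times:
  Job 1: p=4, C=4
  Job 2: p=10, C=14
  Job 3: p=12, C=26
  Job 4: p=13, C=39
Total completion time = 4 + 14 + 26 + 39 = 83

83


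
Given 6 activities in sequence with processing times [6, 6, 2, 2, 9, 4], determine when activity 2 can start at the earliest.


Activity 2 starts after activities 1 through 1 complete.
Predecessor durations: [6]
ES = 6 = 6

6


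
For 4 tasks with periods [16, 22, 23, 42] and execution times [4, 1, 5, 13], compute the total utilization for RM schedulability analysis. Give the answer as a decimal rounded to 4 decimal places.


Compute individual utilizations (exact fractions):
  Task 1: C/T = 4/16 = 1/4 (approx. 0.25)
  Task 2: C/T = 1/22 (approx. 0.0455)
  Task 3: C/T = 5/23 (approx. 0.2174)
  Task 4: C/T = 13/42 (approx. 0.3095)
Total utilization U = 1/4 + 1/22 + 5/23 + 13/42 = 17477/21252
Rounded to 4 decimal places: U = 0.8224
RM (Liu & Layland) bound for 4 tasks = 0.756828; compare with U = 17477/21252 (approx. 0.822370)
bound < U <= 1, so the RM sufficient condition is not met (inconclusive; an exact test such as response-time analysis is needed).

0.8224


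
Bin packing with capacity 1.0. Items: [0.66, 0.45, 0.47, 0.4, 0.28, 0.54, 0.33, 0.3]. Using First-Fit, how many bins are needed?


Place items sequentially using First-Fit:
  Item 0.66 -> new Bin 1
  Item 0.45 -> new Bin 2
  Item 0.47 -> Bin 2 (now 0.92)
  Item 0.4 -> new Bin 3
  Item 0.28 -> Bin 1 (now 0.94)
  Item 0.54 -> Bin 3 (now 0.94)
  Item 0.33 -> new Bin 4
  Item 0.3 -> Bin 4 (now 0.63)
Total bins used = 4

4


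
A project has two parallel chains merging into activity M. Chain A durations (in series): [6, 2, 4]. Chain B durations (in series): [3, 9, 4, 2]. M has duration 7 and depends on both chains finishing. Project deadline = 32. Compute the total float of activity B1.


Forward pass: ES(B1) = sum of predecessors on chain B = 0
EF = ES + duration = 0 + 3 = 3
Backward pass: LF(M) = deadline = 32; LS(M) = 32 - 7 = 25
LF(B1) = LS(M) - sum(successors on chain B) = 25 - 15 = 10
LS = LF - duration = 10 - 3 = 7
Total float = LS - ES = 7 - 0 = 7

7


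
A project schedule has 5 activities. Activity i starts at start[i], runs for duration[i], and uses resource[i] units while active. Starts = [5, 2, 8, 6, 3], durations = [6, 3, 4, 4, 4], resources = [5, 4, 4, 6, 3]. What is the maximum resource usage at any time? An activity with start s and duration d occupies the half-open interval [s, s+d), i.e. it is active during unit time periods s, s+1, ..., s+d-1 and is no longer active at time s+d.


Each activity i is active on [start_i, start_i + duration_i).
Compute total resource usage per time slot:
  t=0: active resources = [], total = 0
  t=1: active resources = [], total = 0
  t=2: active resources = [4], total = 4
  t=3: active resources = [4, 3], total = 7
  t=4: active resources = [4, 3], total = 7
  t=5: active resources = [5, 3], total = 8
  t=6: active resources = [5, 6, 3], total = 14
  t=7: active resources = [5, 6], total = 11
  t=8: active resources = [5, 4, 6], total = 15
  t=9: active resources = [5, 4, 6], total = 15
  t=10: active resources = [5, 4], total = 9
  t=11: active resources = [4], total = 4
Peak resource demand = 15

15


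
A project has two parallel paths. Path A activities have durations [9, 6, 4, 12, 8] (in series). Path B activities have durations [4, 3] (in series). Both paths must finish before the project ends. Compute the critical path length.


Path A total = 9 + 6 + 4 + 12 + 8 = 39
Path B total = 4 + 3 = 7
Critical path = longest path = max(39, 7) = 39

39


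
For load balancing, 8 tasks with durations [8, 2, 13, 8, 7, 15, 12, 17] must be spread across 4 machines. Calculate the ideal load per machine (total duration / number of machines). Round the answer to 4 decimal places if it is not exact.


Total processing time = 8 + 2 + 13 + 8 + 7 + 15 + 12 + 17 = 82
Number of machines = 4
Ideal balanced load = 82 / 4 = 20.5

20.5


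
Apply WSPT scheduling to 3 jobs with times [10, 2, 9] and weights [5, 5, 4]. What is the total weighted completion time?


Compute p/w ratios and sort ascending (WSPT): [(2, 5), (10, 5), (9, 4)]
Compute weighted completion times:
  Job (p=2,w=5): C=2, w*C=5*2=10
  Job (p=10,w=5): C=12, w*C=5*12=60
  Job (p=9,w=4): C=21, w*C=4*21=84
Total weighted completion time = 154

154


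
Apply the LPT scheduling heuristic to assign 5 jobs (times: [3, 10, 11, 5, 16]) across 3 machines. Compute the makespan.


Sort jobs in decreasing order (LPT): [16, 11, 10, 5, 3]
Assign each job to the least loaded machine:
  Machine 1: jobs [16], load = 16
  Machine 2: jobs [11, 3], load = 14
  Machine 3: jobs [10, 5], load = 15
Makespan = max load = 16

16


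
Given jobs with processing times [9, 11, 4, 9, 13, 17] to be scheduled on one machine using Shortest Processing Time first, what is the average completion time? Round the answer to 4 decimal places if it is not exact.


Sort jobs by processing time (SPT order): [4, 9, 9, 11, 13, 17]
Compute completion times sequentially:
  Job 1: processing = 4, completes at 4
  Job 2: processing = 9, completes at 13
  Job 3: processing = 9, completes at 22
  Job 4: processing = 11, completes at 33
  Job 5: processing = 13, completes at 46
  Job 6: processing = 17, completes at 63
Sum of completion times = 181
Average completion time = 181/6 = 30.1667

30.1667


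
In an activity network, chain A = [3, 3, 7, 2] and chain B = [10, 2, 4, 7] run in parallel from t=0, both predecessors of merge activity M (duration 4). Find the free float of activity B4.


ES(B4) = sum of predecessors on chain B = 16
EF(B4) = ES + duration = 16 + 7 = 23
Successor of B4 is M. ES(M) = max(sum(A), sum(B)) = max(15, 23) = 23
Free float = ES(successor) - EF(current) = 23 - 23 = 0

0


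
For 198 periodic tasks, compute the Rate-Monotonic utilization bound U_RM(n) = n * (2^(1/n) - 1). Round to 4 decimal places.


Compute 2^(1/198) = 1.0035068781
Subtract 1: 1.0035068781 - 1 = 0.0035068781
Multiply by n: 198 * 0.0035068781 = 0.6943618638
Round to 4 dp: 0.6944

0.6944


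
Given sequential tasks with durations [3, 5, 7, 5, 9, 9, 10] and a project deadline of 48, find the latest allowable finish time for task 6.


LF(activity 6) = deadline - sum of successor durations
Successors: activities 7 through 7 with durations [10]
Sum of successor durations = 10
LF = 48 - 10 = 38

38


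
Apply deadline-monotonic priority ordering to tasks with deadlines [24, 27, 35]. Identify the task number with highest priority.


Sort tasks by relative deadline (ascending):
  Task 1: deadline = 24
  Task 2: deadline = 27
  Task 3: deadline = 35
Priority order (highest first): [1, 2, 3]
Highest priority task = 1

1


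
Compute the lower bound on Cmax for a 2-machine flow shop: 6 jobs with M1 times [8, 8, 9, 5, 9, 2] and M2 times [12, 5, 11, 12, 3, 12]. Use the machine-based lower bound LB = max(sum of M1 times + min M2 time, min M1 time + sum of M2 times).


LB1 = sum(M1 times) + min(M2 times) = 41 + 3 = 44
LB2 = min(M1 times) + sum(M2 times) = 2 + 55 = 57
Lower bound = max(LB1, LB2) = max(44, 57) = 57

57


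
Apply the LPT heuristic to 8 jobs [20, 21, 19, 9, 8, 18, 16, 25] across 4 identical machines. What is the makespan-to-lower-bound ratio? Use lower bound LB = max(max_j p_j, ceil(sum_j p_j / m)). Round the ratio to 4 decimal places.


LPT order: [25, 21, 20, 19, 18, 16, 9, 8]
Machine loads after assignment: [33, 30, 36, 37]
LPT makespan = 37
Lower bound = max(max_job, ceil(total/4)) = max(25, 34) = 34
Ratio = 37 / 34 = 1.0882

1.0882


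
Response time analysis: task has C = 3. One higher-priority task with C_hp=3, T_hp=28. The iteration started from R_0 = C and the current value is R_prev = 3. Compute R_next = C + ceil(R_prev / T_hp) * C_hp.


R_next = C + ceil(R_prev / T_hp) * C_hp
ceil(3 / 28) = ceil(0.1071) = 1
Interference = 1 * 3 = 3
R_next = 3 + 3 = 6

6


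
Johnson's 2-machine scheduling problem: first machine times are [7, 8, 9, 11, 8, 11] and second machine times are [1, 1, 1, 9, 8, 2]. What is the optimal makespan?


Apply Johnson's rule:
  Group 1 (a <= b): [(5, 8, 8)]
  Group 2 (a > b): [(4, 11, 9), (6, 11, 2), (1, 7, 1), (2, 8, 1), (3, 9, 1)]
Optimal job order: [5, 4, 6, 1, 2, 3]
Schedule:
  Job 5: M1 done at 8, M2 done at 16
  Job 4: M1 done at 19, M2 done at 28
  Job 6: M1 done at 30, M2 done at 32
  Job 1: M1 done at 37, M2 done at 38
  Job 2: M1 done at 45, M2 done at 46
  Job 3: M1 done at 54, M2 done at 55
Makespan = 55

55


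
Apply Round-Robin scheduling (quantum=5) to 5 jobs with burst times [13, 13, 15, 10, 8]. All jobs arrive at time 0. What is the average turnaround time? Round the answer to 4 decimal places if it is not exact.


Time quantum = 5
Execution trace:
  J1 runs 5 units, time = 5
  J2 runs 5 units, time = 10
  J3 runs 5 units, time = 15
  J4 runs 5 units, time = 20
  J5 runs 5 units, time = 25
  J1 runs 5 units, time = 30
  J2 runs 5 units, time = 35
  J3 runs 5 units, time = 40
  J4 runs 5 units, time = 45
  J5 runs 3 units, time = 48
  J1 runs 3 units, time = 51
  J2 runs 3 units, time = 54
  J3 runs 5 units, time = 59
Finish times: [51, 54, 59, 45, 48]
Average turnaround = 257/5 = 51.4

51.4


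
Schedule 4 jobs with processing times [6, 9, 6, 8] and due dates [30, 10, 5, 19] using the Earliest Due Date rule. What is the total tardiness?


Sort by due date (EDD order): [(6, 5), (9, 10), (8, 19), (6, 30)]
Compute completion times and tardiness:
  Job 1: p=6, d=5, C=6, tardiness=max(0,6-5)=1
  Job 2: p=9, d=10, C=15, tardiness=max(0,15-10)=5
  Job 3: p=8, d=19, C=23, tardiness=max(0,23-19)=4
  Job 4: p=6, d=30, C=29, tardiness=max(0,29-30)=0
Total tardiness = 10

10


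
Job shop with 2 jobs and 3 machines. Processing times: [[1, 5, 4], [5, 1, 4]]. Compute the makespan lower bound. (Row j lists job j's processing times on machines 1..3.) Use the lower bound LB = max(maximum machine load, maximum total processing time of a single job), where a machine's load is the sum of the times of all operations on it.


Machine loads:
  Machine 1: 1 + 5 = 6
  Machine 2: 5 + 1 = 6
  Machine 3: 4 + 4 = 8
Max machine load = 8
Job totals:
  Job 1: 10
  Job 2: 10
Max job total = 10
Lower bound = max(8, 10) = 10

10


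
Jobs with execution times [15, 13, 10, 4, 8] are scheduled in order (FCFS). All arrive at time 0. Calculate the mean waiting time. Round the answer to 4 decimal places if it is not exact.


FCFS order (as given): [15, 13, 10, 4, 8]
Waiting times:
  Job 1: wait = 0
  Job 2: wait = 15
  Job 3: wait = 28
  Job 4: wait = 38
  Job 5: wait = 42
Sum of waiting times = 123
Average waiting time = 123/5 = 24.6

24.6


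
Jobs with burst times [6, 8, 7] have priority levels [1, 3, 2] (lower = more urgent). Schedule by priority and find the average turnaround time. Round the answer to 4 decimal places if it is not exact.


Sort by priority (ascending = highest first):
Order: [(1, 6), (2, 7), (3, 8)]
Completion times:
  Priority 1, burst=6, C=6
  Priority 2, burst=7, C=13
  Priority 3, burst=8, C=21
Average turnaround = 40/3 = 13.3333

13.3333


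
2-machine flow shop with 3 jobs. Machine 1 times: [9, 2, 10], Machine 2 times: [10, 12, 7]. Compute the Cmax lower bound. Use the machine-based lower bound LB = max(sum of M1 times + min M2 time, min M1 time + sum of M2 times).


LB1 = sum(M1 times) + min(M2 times) = 21 + 7 = 28
LB2 = min(M1 times) + sum(M2 times) = 2 + 29 = 31
Lower bound = max(LB1, LB2) = max(28, 31) = 31

31


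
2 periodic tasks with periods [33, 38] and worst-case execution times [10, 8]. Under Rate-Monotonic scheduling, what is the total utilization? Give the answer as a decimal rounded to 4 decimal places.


Compute individual utilizations (exact fractions):
  Task 1: C/T = 10/33 (approx. 0.303)
  Task 2: C/T = 8/38 = 4/19 (approx. 0.2105)
Total utilization U = 10/33 + 4/19 = 322/627
Rounded to 4 decimal places: U = 0.5136
RM (Liu & Layland) bound for 2 tasks = 0.828427; compare with U = 322/627 (approx. 0.513557)
U <= bound, so schedulable by RM sufficient condition.

0.5136


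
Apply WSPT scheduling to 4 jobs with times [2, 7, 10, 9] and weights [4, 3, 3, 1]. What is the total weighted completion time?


Compute p/w ratios and sort ascending (WSPT): [(2, 4), (7, 3), (10, 3), (9, 1)]
Compute weighted completion times:
  Job (p=2,w=4): C=2, w*C=4*2=8
  Job (p=7,w=3): C=9, w*C=3*9=27
  Job (p=10,w=3): C=19, w*C=3*19=57
  Job (p=9,w=1): C=28, w*C=1*28=28
Total weighted completion time = 120

120


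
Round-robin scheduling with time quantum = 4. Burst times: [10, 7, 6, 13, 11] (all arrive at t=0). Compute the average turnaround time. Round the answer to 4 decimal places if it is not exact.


Time quantum = 4
Execution trace:
  J1 runs 4 units, time = 4
  J2 runs 4 units, time = 8
  J3 runs 4 units, time = 12
  J4 runs 4 units, time = 16
  J5 runs 4 units, time = 20
  J1 runs 4 units, time = 24
  J2 runs 3 units, time = 27
  J3 runs 2 units, time = 29
  J4 runs 4 units, time = 33
  J5 runs 4 units, time = 37
  J1 runs 2 units, time = 39
  J4 runs 4 units, time = 43
  J5 runs 3 units, time = 46
  J4 runs 1 units, time = 47
Finish times: [39, 27, 29, 47, 46]
Average turnaround = 188/5 = 37.6

37.6


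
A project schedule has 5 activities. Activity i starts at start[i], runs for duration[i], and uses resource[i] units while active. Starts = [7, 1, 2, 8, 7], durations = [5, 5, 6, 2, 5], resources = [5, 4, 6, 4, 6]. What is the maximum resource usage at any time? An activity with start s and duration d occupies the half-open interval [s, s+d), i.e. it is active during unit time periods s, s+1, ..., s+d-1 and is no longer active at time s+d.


Each activity i is active on [start_i, start_i + duration_i).
Compute total resource usage per time slot:
  t=0: active resources = [], total = 0
  t=1: active resources = [4], total = 4
  t=2: active resources = [4, 6], total = 10
  t=3: active resources = [4, 6], total = 10
  t=4: active resources = [4, 6], total = 10
  t=5: active resources = [4, 6], total = 10
  t=6: active resources = [6], total = 6
  t=7: active resources = [5, 6, 6], total = 17
  t=8: active resources = [5, 4, 6], total = 15
  t=9: active resources = [5, 4, 6], total = 15
  t=10: active resources = [5, 6], total = 11
  t=11: active resources = [5, 6], total = 11
Peak resource demand = 17

17


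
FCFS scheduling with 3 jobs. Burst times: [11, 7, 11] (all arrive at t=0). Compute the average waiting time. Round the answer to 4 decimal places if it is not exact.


FCFS order (as given): [11, 7, 11]
Waiting times:
  Job 1: wait = 0
  Job 2: wait = 11
  Job 3: wait = 18
Sum of waiting times = 29
Average waiting time = 29/3 = 9.6667

9.6667


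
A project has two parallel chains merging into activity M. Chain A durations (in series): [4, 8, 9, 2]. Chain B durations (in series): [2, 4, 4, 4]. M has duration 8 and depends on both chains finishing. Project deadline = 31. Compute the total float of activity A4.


Forward pass: ES(A4) = sum of predecessors on chain A = 21
EF = ES + duration = 21 + 2 = 23
Backward pass: LF(M) = deadline = 31; LS(M) = 31 - 8 = 23
LF(A4) = LS(M) - sum(successors on chain A) = 23 - 0 = 23
LS = LF - duration = 23 - 2 = 21
Total float = LS - ES = 21 - 21 = 0

0


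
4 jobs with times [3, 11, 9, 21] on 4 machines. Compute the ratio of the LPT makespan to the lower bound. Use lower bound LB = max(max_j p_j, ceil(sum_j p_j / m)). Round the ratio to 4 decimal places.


LPT order: [21, 11, 9, 3]
Machine loads after assignment: [21, 11, 9, 3]
LPT makespan = 21
Lower bound = max(max_job, ceil(total/4)) = max(21, 11) = 21
Ratio = 21 / 21 = 1.0

1.0


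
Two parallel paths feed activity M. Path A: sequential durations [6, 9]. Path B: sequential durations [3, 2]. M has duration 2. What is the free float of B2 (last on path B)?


ES(B2) = sum of predecessors on chain B = 3
EF(B2) = ES + duration = 3 + 2 = 5
Successor of B2 is M. ES(M) = max(sum(A), sum(B)) = max(15, 5) = 15
Free float = ES(successor) - EF(current) = 15 - 5 = 10

10


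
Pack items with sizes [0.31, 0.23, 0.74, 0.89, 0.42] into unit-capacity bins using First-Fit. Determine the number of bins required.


Place items sequentially using First-Fit:
  Item 0.31 -> new Bin 1
  Item 0.23 -> Bin 1 (now 0.54)
  Item 0.74 -> new Bin 2
  Item 0.89 -> new Bin 3
  Item 0.42 -> Bin 1 (now 0.96)
Total bins used = 3

3


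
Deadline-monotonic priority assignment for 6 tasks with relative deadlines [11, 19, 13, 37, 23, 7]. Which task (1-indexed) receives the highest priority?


Sort tasks by relative deadline (ascending):
  Task 6: deadline = 7
  Task 1: deadline = 11
  Task 3: deadline = 13
  Task 2: deadline = 19
  Task 5: deadline = 23
  Task 4: deadline = 37
Priority order (highest first): [6, 1, 3, 2, 5, 4]
Highest priority task = 6

6


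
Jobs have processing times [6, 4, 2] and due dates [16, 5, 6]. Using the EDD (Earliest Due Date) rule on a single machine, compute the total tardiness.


Sort by due date (EDD order): [(4, 5), (2, 6), (6, 16)]
Compute completion times and tardiness:
  Job 1: p=4, d=5, C=4, tardiness=max(0,4-5)=0
  Job 2: p=2, d=6, C=6, tardiness=max(0,6-6)=0
  Job 3: p=6, d=16, C=12, tardiness=max(0,12-16)=0
Total tardiness = 0

0


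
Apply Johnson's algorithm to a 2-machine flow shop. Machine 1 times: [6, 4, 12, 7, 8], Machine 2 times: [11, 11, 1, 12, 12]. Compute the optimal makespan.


Apply Johnson's rule:
  Group 1 (a <= b): [(2, 4, 11), (1, 6, 11), (4, 7, 12), (5, 8, 12)]
  Group 2 (a > b): [(3, 12, 1)]
Optimal job order: [2, 1, 4, 5, 3]
Schedule:
  Job 2: M1 done at 4, M2 done at 15
  Job 1: M1 done at 10, M2 done at 26
  Job 4: M1 done at 17, M2 done at 38
  Job 5: M1 done at 25, M2 done at 50
  Job 3: M1 done at 37, M2 done at 51
Makespan = 51

51


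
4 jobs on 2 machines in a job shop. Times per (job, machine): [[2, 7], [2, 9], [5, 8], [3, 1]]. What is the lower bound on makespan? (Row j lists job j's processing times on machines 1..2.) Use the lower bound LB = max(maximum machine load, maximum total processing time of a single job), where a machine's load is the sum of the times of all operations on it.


Machine loads:
  Machine 1: 2 + 2 + 5 + 3 = 12
  Machine 2: 7 + 9 + 8 + 1 = 25
Max machine load = 25
Job totals:
  Job 1: 9
  Job 2: 11
  Job 3: 13
  Job 4: 4
Max job total = 13
Lower bound = max(25, 13) = 25

25


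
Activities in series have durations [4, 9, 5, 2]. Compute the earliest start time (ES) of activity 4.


Activity 4 starts after activities 1 through 3 complete.
Predecessor durations: [4, 9, 5]
ES = 4 + 9 + 5 = 18

18


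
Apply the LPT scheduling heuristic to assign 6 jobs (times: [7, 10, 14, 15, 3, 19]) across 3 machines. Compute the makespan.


Sort jobs in decreasing order (LPT): [19, 15, 14, 10, 7, 3]
Assign each job to the least loaded machine:
  Machine 1: jobs [19, 3], load = 22
  Machine 2: jobs [15, 7], load = 22
  Machine 3: jobs [14, 10], load = 24
Makespan = max load = 24

24


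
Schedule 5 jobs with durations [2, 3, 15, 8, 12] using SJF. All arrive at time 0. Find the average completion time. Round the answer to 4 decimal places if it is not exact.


SJF order (ascending): [2, 3, 8, 12, 15]
Completion times:
  Job 1: burst=2, C=2
  Job 2: burst=3, C=5
  Job 3: burst=8, C=13
  Job 4: burst=12, C=25
  Job 5: burst=15, C=40
Average completion = 85/5 = 17.0

17.0


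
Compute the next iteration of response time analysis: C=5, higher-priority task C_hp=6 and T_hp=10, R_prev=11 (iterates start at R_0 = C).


R_next = C + ceil(R_prev / T_hp) * C_hp
ceil(11 / 10) = ceil(1.1) = 2
Interference = 2 * 6 = 12
R_next = 5 + 12 = 17

17


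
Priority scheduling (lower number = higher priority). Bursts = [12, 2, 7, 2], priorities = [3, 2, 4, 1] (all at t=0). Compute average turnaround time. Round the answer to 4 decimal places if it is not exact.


Sort by priority (ascending = highest first):
Order: [(1, 2), (2, 2), (3, 12), (4, 7)]
Completion times:
  Priority 1, burst=2, C=2
  Priority 2, burst=2, C=4
  Priority 3, burst=12, C=16
  Priority 4, burst=7, C=23
Average turnaround = 45/4 = 11.25

11.25


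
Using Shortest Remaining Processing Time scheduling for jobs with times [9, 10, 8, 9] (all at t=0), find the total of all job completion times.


Since all jobs arrive at t=0, SRPT equals SPT ordering.
SPT order: [8, 9, 9, 10]
Completion times:
  Job 1: p=8, C=8
  Job 2: p=9, C=17
  Job 3: p=9, C=26
  Job 4: p=10, C=36
Total completion time = 8 + 17 + 26 + 36 = 87

87


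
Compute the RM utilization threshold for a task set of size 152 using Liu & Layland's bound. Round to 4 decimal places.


Compute 2^(1/152) = 1.0045705923
Subtract 1: 1.0045705923 - 1 = 0.0045705923
Multiply by n: 152 * 0.0045705923 = 0.6947300296
Round to 4 dp: 0.6947

0.6947


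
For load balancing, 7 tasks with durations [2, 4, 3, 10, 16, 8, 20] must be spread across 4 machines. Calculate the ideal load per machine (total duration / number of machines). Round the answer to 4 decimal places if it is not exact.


Total processing time = 2 + 4 + 3 + 10 + 16 + 8 + 20 = 63
Number of machines = 4
Ideal balanced load = 63 / 4 = 15.75

15.75


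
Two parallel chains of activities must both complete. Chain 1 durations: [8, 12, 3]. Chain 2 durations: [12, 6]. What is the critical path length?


Path A total = 8 + 12 + 3 = 23
Path B total = 12 + 6 = 18
Critical path = longest path = max(23, 18) = 23

23


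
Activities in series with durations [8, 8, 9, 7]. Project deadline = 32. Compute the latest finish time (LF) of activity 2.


LF(activity 2) = deadline - sum of successor durations
Successors: activities 3 through 4 with durations [9, 7]
Sum of successor durations = 16
LF = 32 - 16 = 16

16


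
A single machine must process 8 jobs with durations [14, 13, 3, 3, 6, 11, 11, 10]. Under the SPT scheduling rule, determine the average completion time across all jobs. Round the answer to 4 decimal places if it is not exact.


Sort jobs by processing time (SPT order): [3, 3, 6, 10, 11, 11, 13, 14]
Compute completion times sequentially:
  Job 1: processing = 3, completes at 3
  Job 2: processing = 3, completes at 6
  Job 3: processing = 6, completes at 12
  Job 4: processing = 10, completes at 22
  Job 5: processing = 11, completes at 33
  Job 6: processing = 11, completes at 44
  Job 7: processing = 13, completes at 57
  Job 8: processing = 14, completes at 71
Sum of completion times = 248
Average completion time = 248/8 = 31.0

31.0


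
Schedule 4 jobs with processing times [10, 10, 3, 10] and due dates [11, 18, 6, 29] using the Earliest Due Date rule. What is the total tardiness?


Sort by due date (EDD order): [(3, 6), (10, 11), (10, 18), (10, 29)]
Compute completion times and tardiness:
  Job 1: p=3, d=6, C=3, tardiness=max(0,3-6)=0
  Job 2: p=10, d=11, C=13, tardiness=max(0,13-11)=2
  Job 3: p=10, d=18, C=23, tardiness=max(0,23-18)=5
  Job 4: p=10, d=29, C=33, tardiness=max(0,33-29)=4
Total tardiness = 11

11


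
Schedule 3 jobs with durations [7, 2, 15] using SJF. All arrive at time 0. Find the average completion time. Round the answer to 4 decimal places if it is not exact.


SJF order (ascending): [2, 7, 15]
Completion times:
  Job 1: burst=2, C=2
  Job 2: burst=7, C=9
  Job 3: burst=15, C=24
Average completion = 35/3 = 11.6667

11.6667


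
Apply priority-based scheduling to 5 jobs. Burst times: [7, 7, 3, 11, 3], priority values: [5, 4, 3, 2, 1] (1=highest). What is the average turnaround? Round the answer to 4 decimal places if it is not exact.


Sort by priority (ascending = highest first):
Order: [(1, 3), (2, 11), (3, 3), (4, 7), (5, 7)]
Completion times:
  Priority 1, burst=3, C=3
  Priority 2, burst=11, C=14
  Priority 3, burst=3, C=17
  Priority 4, burst=7, C=24
  Priority 5, burst=7, C=31
Average turnaround = 89/5 = 17.8

17.8


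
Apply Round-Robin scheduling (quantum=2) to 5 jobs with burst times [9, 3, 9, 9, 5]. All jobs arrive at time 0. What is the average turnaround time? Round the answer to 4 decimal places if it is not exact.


Time quantum = 2
Execution trace:
  J1 runs 2 units, time = 2
  J2 runs 2 units, time = 4
  J3 runs 2 units, time = 6
  J4 runs 2 units, time = 8
  J5 runs 2 units, time = 10
  J1 runs 2 units, time = 12
  J2 runs 1 units, time = 13
  J3 runs 2 units, time = 15
  J4 runs 2 units, time = 17
  J5 runs 2 units, time = 19
  J1 runs 2 units, time = 21
  J3 runs 2 units, time = 23
  J4 runs 2 units, time = 25
  J5 runs 1 units, time = 26
  J1 runs 2 units, time = 28
  J3 runs 2 units, time = 30
  J4 runs 2 units, time = 32
  J1 runs 1 units, time = 33
  J3 runs 1 units, time = 34
  J4 runs 1 units, time = 35
Finish times: [33, 13, 34, 35, 26]
Average turnaround = 141/5 = 28.2

28.2


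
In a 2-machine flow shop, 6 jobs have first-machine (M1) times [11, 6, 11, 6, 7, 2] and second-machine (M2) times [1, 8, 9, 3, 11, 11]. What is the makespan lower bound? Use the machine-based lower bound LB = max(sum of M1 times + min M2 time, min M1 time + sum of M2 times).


LB1 = sum(M1 times) + min(M2 times) = 43 + 1 = 44
LB2 = min(M1 times) + sum(M2 times) = 2 + 43 = 45
Lower bound = max(LB1, LB2) = max(44, 45) = 45

45


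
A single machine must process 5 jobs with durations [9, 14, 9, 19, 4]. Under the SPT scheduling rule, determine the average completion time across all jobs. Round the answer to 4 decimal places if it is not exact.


Sort jobs by processing time (SPT order): [4, 9, 9, 14, 19]
Compute completion times sequentially:
  Job 1: processing = 4, completes at 4
  Job 2: processing = 9, completes at 13
  Job 3: processing = 9, completes at 22
  Job 4: processing = 14, completes at 36
  Job 5: processing = 19, completes at 55
Sum of completion times = 130
Average completion time = 130/5 = 26.0

26.0


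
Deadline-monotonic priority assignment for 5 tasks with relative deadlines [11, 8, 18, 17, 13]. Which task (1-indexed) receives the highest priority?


Sort tasks by relative deadline (ascending):
  Task 2: deadline = 8
  Task 1: deadline = 11
  Task 5: deadline = 13
  Task 4: deadline = 17
  Task 3: deadline = 18
Priority order (highest first): [2, 1, 5, 4, 3]
Highest priority task = 2

2


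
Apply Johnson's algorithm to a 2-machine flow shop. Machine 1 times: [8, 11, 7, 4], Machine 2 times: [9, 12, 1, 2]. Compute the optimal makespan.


Apply Johnson's rule:
  Group 1 (a <= b): [(1, 8, 9), (2, 11, 12)]
  Group 2 (a > b): [(4, 4, 2), (3, 7, 1)]
Optimal job order: [1, 2, 4, 3]
Schedule:
  Job 1: M1 done at 8, M2 done at 17
  Job 2: M1 done at 19, M2 done at 31
  Job 4: M1 done at 23, M2 done at 33
  Job 3: M1 done at 30, M2 done at 34
Makespan = 34

34


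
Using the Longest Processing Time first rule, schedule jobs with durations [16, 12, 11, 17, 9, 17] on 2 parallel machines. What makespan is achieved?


Sort jobs in decreasing order (LPT): [17, 17, 16, 12, 11, 9]
Assign each job to the least loaded machine:
  Machine 1: jobs [17, 16, 9], load = 42
  Machine 2: jobs [17, 12, 11], load = 40
Makespan = max load = 42

42


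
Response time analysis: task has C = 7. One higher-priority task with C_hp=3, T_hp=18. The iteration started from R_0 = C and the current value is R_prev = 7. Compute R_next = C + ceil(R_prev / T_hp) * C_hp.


R_next = C + ceil(R_prev / T_hp) * C_hp
ceil(7 / 18) = ceil(0.3889) = 1
Interference = 1 * 3 = 3
R_next = 7 + 3 = 10

10


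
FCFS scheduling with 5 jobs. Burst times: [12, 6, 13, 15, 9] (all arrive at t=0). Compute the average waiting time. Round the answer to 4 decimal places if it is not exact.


FCFS order (as given): [12, 6, 13, 15, 9]
Waiting times:
  Job 1: wait = 0
  Job 2: wait = 12
  Job 3: wait = 18
  Job 4: wait = 31
  Job 5: wait = 46
Sum of waiting times = 107
Average waiting time = 107/5 = 21.4

21.4


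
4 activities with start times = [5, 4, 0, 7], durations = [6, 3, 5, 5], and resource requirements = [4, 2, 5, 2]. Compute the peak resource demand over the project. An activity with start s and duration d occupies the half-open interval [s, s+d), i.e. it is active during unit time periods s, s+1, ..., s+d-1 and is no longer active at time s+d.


Each activity i is active on [start_i, start_i + duration_i).
Compute total resource usage per time slot:
  t=0: active resources = [5], total = 5
  t=1: active resources = [5], total = 5
  t=2: active resources = [5], total = 5
  t=3: active resources = [5], total = 5
  t=4: active resources = [2, 5], total = 7
  t=5: active resources = [4, 2], total = 6
  t=6: active resources = [4, 2], total = 6
  t=7: active resources = [4, 2], total = 6
  t=8: active resources = [4, 2], total = 6
  t=9: active resources = [4, 2], total = 6
  t=10: active resources = [4, 2], total = 6
  t=11: active resources = [2], total = 2
Peak resource demand = 7

7


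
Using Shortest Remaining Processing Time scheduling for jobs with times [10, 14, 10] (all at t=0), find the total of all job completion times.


Since all jobs arrive at t=0, SRPT equals SPT ordering.
SPT order: [10, 10, 14]
Completion times:
  Job 1: p=10, C=10
  Job 2: p=10, C=20
  Job 3: p=14, C=34
Total completion time = 10 + 20 + 34 = 64

64


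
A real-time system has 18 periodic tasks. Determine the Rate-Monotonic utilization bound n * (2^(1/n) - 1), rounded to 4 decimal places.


Compute 2^(1/18) = 1.0392592260
Subtract 1: 1.0392592260 - 1 = 0.0392592260
Multiply by n: 18 * 0.0392592260 = 0.7066660680
Round to 4 dp: 0.7067

0.7067


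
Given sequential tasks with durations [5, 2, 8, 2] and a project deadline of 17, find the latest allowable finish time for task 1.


LF(activity 1) = deadline - sum of successor durations
Successors: activities 2 through 4 with durations [2, 8, 2]
Sum of successor durations = 12
LF = 17 - 12 = 5

5


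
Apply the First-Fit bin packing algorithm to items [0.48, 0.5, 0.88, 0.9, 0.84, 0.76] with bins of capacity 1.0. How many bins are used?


Place items sequentially using First-Fit:
  Item 0.48 -> new Bin 1
  Item 0.5 -> Bin 1 (now 0.98)
  Item 0.88 -> new Bin 2
  Item 0.9 -> new Bin 3
  Item 0.84 -> new Bin 4
  Item 0.76 -> new Bin 5
Total bins used = 5

5


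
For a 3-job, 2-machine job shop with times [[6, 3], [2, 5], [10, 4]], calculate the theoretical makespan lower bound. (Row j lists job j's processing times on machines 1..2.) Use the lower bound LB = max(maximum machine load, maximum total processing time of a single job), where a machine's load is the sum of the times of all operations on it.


Machine loads:
  Machine 1: 6 + 2 + 10 = 18
  Machine 2: 3 + 5 + 4 = 12
Max machine load = 18
Job totals:
  Job 1: 9
  Job 2: 7
  Job 3: 14
Max job total = 14
Lower bound = max(18, 14) = 18

18
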